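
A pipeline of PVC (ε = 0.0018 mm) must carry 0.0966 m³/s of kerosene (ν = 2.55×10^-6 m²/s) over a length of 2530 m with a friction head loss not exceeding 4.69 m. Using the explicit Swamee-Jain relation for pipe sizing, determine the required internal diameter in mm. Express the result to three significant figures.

D ≈ 377 mm

Swamee-Jain (Type III): D = 0.66·[ε^1.25·(LQ²/(gh_f))^4.75 + ν·Q^9.4·(L/(gh_f))^5.2]^0.04
LQ²/(gh_f) = 0.5131; L/(gh_f) = 54.99
Term 1 = ε^1.25·(…)^4.75 = 2.77×10^-9; Term 2 = ν·Q^9.4·(…)^5.2 = 8.22×10^-7
D = 0.66·(2.77×10^-9 + 8.22×10^-7)^0.04 = 0.3769 m = 377 mm
Check: V = 0.866 m/s, Re = 1.28×10^5, f = 0.01701, h_f = 4.36 m ≈ 4.69 m ✓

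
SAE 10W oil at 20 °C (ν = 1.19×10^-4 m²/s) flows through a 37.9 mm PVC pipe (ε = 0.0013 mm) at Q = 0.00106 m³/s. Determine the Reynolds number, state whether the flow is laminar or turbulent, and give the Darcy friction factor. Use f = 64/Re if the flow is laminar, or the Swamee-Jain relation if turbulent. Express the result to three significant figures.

V = 4Q/(πD²) = 0.9396 m/s
Re = VD/ν = 0.9396·0.0379/1.19×10^-4 = 299
Re < 2300 → laminar → f = 64/Re = 0.2139

Re ≈ 299; laminar; f = 64/Re ≈ 0.214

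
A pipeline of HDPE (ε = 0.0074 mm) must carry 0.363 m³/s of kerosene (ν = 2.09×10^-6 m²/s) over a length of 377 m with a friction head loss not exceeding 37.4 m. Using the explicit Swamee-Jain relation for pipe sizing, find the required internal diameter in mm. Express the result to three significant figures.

D ≈ 270 mm

Swamee-Jain (Type III): D = 0.66·[ε^1.25·(LQ²/(gh_f))^4.75 + ν·Q^9.4·(L/(gh_f))^5.2]^0.04
LQ²/(gh_f) = 0.1354; L/(gh_f) = 1.028
Term 1 = ε^1.25·(…)^4.75 = 2.90×10^-11; Term 2 = ν·Q^9.4·(…)^5.2 = 1.76×10^-10
D = 0.66·(2.90×10^-11 + 1.76×10^-10)^0.04 = 0.2704 m = 270 mm
Check: V = 6.32 m/s, Re = 8.18×10^5, f = 0.01258, h_f = 35.7 m ≈ 37.4 m ✓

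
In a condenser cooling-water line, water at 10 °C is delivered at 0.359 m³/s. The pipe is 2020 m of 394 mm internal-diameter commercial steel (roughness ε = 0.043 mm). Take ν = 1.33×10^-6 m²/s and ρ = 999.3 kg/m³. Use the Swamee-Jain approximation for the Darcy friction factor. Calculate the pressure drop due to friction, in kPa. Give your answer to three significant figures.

V = 4Q/(πD²) = 4·0.359/(π·0.394²) = 2.945 m/s
Re = VD/ν = 2.945·0.394/1.33×10^-6 = 8.72×10^5 → turbulent
ε/D = 0.043/394 = 1.09×10^-4
Swamee-Jain: f = 0.01380
h_f = f(L/D)V²/(2g) = 0.01380·(2020/0.394)·2.945²/(2·9.81) = 31.25 m
Δp = ρg·h_f = 999.3·9.81·31.25 = 306.4 kPa

Δp ≈ 306 kPa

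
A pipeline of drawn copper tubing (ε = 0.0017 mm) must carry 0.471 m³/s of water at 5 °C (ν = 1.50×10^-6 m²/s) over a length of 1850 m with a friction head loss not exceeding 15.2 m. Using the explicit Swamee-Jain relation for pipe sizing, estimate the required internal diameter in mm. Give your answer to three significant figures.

Swamee-Jain (Type III): D = 0.66·[ε^1.25·(LQ²/(gh_f))^4.75 + ν·Q^9.4·(L/(gh_f))^5.2]^0.04
LQ²/(gh_f) = 2.752; L/(gh_f) = 12.41
Term 1 = ε^1.25·(…)^4.75 = 7.53×10^-6; Term 2 = ν·Q^9.4·(…)^5.2 = 6.16×10^-4
D = 0.66·(7.53×10^-6 + 6.16×10^-4)^0.04 = 0.4913 m = 491 mm
Check: V = 2.48 m/s, Re = 8.14×10^5, f = 0.01210, h_f = 14.3 m ≈ 15.2 m ✓

D ≈ 491 mm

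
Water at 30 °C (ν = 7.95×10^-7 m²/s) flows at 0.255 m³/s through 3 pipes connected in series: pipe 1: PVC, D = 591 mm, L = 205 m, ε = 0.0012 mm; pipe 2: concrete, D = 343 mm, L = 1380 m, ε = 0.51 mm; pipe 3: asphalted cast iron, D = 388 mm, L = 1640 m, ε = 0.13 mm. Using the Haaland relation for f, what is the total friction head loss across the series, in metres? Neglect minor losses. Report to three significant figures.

Pipe 1: V = 0.9296 m/s, Re = 6.91×10^5, ε/D = 2.03×10^-6, f = 0.01237, h_1 = f(L/D)V²/2g = 0.1889 m
Pipe 2: V = 2.760 m/s, Re = 1.19×10^6, ε/D = 0.00149, f = 0.02189, h_2 = f(L/D)V²/2g = 34.19 m
Pipe 3: V = 2.157 m/s, Re = 1.05×10^6, ε/D = 3.35×10^-4, f = 0.01588, h_3 = f(L/D)V²/2g = 15.92 m
Series → Q common, losses add: H = Σh = 50.29 m

H ≈ 50.3 m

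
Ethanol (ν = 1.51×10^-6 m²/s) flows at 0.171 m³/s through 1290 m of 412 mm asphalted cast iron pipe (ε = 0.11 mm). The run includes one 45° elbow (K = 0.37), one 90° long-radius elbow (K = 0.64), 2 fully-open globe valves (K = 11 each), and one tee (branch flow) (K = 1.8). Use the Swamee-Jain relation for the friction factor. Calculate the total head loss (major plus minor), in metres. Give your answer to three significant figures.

H_L ≈ 6.43 m

V = 4Q/(πD²) = 1.283 m/s; V²/2g = 0.08385 m
Re = 3.50×10^5, ε/D = 2.67×10^-4 → f = 0.01658 (Swamee-Jain)
Major: h_f = f(L/D)·V²/2g = 0.01658·3131·0.08385 = 4.354 m
Minor: ΣK = 24.8; h_m = ΣK·V²/2g = 2.080 m
Total H_L = 4.354 + 2.080 = 6.434 m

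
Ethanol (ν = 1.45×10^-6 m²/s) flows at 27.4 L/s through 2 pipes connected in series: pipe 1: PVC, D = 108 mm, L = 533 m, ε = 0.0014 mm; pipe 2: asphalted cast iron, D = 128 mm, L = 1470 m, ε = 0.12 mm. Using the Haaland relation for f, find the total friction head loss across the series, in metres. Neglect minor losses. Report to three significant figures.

Pipe 1: V = 2.991 m/s, Re = 2.23×10^5, ε/D = 1.30×10^-5, f = 0.01526, h_1 = f(L/D)V²/2g = 34.35 m
Pipe 2: V = 2.129 m/s, Re = 1.88×10^5, ε/D = 9.37×10^-4, f = 0.02073, h_2 = f(L/D)V²/2g = 55.03 m
Series → Q common, losses add: H = Σh = 89.37 m

H ≈ 89.4 m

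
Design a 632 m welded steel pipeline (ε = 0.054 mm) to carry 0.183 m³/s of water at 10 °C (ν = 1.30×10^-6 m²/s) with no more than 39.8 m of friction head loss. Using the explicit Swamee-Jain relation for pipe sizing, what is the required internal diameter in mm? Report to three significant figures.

D ≈ 235 mm

Swamee-Jain (Type III): D = 0.66·[ε^1.25·(LQ²/(gh_f))^4.75 + ν·Q^9.4·(L/(gh_f))^5.2]^0.04
LQ²/(gh_f) = 0.05421; L/(gh_f) = 1.619
Term 1 = ε^1.25·(…)^4.75 = 4.49×10^-12; Term 2 = ν·Q^9.4·(…)^5.2 = 1.86×10^-12
D = 0.66·(4.49×10^-12 + 1.86×10^-12)^0.04 = 0.2353 m = 235 mm
Check: V = 4.21 m/s, Re = 7.62×10^5, f = 0.01532, h_f = 37.1 m ≈ 39.8 m ✓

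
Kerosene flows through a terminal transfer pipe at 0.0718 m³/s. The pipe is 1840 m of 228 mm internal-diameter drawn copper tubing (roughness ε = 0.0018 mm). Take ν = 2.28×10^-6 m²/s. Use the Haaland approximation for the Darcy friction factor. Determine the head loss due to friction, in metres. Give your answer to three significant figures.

V = 4Q/(πD²) = 4·0.0718/(π·0.228²) = 1.759 m/s
Re = VD/ν = 1.759·0.228/2.28×10^-6 = 1.76×10^5 → turbulent
ε/D = 0.0018/228 = 7.89×10^-6
Haaland: f = 0.01594
h_f = f(L/D)V²/(2g) = 0.01594·(1840/0.228)·1.759²/(2·9.81) = 20.27 m

h_f ≈ 20.3 m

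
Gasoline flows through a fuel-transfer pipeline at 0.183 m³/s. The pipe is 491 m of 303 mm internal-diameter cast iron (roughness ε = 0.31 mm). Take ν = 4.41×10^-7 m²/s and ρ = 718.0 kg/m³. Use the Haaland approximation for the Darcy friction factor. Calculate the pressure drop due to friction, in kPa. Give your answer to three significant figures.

Δp ≈ 74.7 kPa

V = 4Q/(πD²) = 4·0.183/(π·0.303²) = 2.538 m/s
Re = VD/ν = 2.538·0.303/4.41×10^-7 = 1.74×10^6 → turbulent
ε/D = 0.31/303 = 0.00102
Haaland: f = 0.01994
h_f = f(L/D)V²/(2g) = 0.01994·(491/0.303)·2.538²/(2·9.81) = 10.61 m
Δp = ρg·h_f = 718.0·9.81·10.61 = 74.70 kPa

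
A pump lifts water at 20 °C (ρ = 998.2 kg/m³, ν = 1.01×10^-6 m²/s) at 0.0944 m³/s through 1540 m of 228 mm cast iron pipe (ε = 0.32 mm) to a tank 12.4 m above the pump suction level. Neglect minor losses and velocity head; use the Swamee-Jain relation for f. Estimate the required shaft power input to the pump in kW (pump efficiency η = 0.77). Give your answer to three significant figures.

V = 4Q/(πD²) = 2.312 m/s; Re = 5.22×10^5; ε/D = 0.00140; f = 0.02193
h_f = f(L/D)V²/2g = 40.36 m
Total head H = z + h_f = 12.4 + 40.36 = 52.76 m
P_hyd = ρgQH = 998.2·9.81·0.0944·52.76 = 48.77 kW
P_shaft = P_hyd/η = 48.77/0.77 = 63.34 kW

P_shaft ≈ 63.3 kW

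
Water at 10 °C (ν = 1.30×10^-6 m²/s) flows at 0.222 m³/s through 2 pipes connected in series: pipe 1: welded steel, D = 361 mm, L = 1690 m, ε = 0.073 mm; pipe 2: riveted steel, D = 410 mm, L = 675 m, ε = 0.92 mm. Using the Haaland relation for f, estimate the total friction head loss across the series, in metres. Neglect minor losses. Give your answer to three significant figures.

Pipe 1: V = 2.169 m/s, Re = 6.02×10^5, ε/D = 2.02×10^-4, f = 0.01509, h_1 = f(L/D)V²/2g = 16.94 m
Pipe 2: V = 1.681 m/s, Re = 5.30×10^5, ε/D = 0.00224, f = 0.02448, h_2 = f(L/D)V²/2g = 5.809 m
Series → Q common, losses add: H = Σh = 22.75 m

H ≈ 22.7 m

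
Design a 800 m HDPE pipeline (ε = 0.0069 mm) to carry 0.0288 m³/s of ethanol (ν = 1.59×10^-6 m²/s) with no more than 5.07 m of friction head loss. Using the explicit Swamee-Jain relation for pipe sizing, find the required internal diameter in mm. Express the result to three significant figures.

D ≈ 182 mm

Swamee-Jain (Type III): D = 0.66·[ε^1.25·(LQ²/(gh_f))^4.75 + ν·Q^9.4·(L/(gh_f))^5.2]^0.04
LQ²/(gh_f) = 0.01334; L/(gh_f) = 16.08
Term 1 = ε^1.25·(…)^4.75 = 4.40×10^-16; Term 2 = ν·Q^9.4·(…)^5.2 = 9.84×10^-15
D = 0.66·(4.40×10^-16 + 9.84×10^-15)^0.04 = 0.1820 m = 182 mm
Check: V = 1.11 m/s, Re = 1.27×10^5, f = 0.01727, h_f = 4.75 m ≈ 5.07 m ✓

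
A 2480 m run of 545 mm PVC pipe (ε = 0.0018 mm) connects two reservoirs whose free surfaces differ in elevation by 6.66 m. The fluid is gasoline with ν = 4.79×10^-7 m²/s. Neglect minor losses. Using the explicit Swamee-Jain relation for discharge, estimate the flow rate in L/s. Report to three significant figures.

Q ≈ 384 L/s

Swamee-Jain (Type II): Q = -0.965·√(gD⁵h_f/L)·ln[ε/(3.7D) + √(3.17ν²L/(gD³h_f))]
√(gD⁵h_f/L) = √(9.81·0.545⁵·6.66/2480) = 0.03559
ε/(3.7D) = 8.93×10^-7; √(3.17ν²L/(gD³h_f)) = 1.31×10^-5
Q = -0.965·0.03559·ln(1.395×10^-5) = 0.3840 m³/s
Check: V = 1.65 m/s, Re = 1.87×10^6, f = 0.01060, h_f = 6.66 m ≈ 6.66 m ✓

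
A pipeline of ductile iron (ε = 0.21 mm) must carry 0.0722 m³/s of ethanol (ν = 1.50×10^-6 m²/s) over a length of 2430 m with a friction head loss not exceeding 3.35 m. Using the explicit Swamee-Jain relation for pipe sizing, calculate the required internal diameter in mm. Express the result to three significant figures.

D ≈ 367 mm

Swamee-Jain (Type III): D = 0.66·[ε^1.25·(LQ²/(gh_f))^4.75 + ν·Q^9.4·(L/(gh_f))^5.2]^0.04
LQ²/(gh_f) = 0.3854; L/(gh_f) = 73.94
Term 1 = ε^1.25·(…)^4.75 = 2.73×10^-7; Term 2 = ν·Q^9.4·(…)^5.2 = 1.46×10^-7
D = 0.66·(2.73×10^-7 + 1.46×10^-7)^0.04 = 0.3668 m = 367 mm
Check: V = 0.683 m/s, Re = 1.67×10^5, f = 0.01961, h_f = 3.09 m ≈ 3.35 m ✓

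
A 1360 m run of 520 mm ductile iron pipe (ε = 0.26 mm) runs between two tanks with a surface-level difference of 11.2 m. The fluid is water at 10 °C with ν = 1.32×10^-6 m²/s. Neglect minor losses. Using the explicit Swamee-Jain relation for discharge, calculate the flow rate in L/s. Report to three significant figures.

Q ≈ 468 L/s

Swamee-Jain (Type II): Q = -0.965·√(gD⁵h_f/L)·ln[ε/(3.7D) + √(3.17ν²L/(gD³h_f))]
√(gD⁵h_f/L) = √(9.81·0.520⁵·11.2/1360) = 0.05542
ε/(3.7D) = 1.35×10^-4; √(3.17ν²L/(gD³h_f)) = 2.21×10^-5
Q = -0.965·0.05542·ln(1.572×10^-4) = 0.4684 m³/s
Check: V = 2.21 m/s, Re = 8.69×10^5, f = 0.01738, h_f = 11.3 m ≈ 11.2 m ✓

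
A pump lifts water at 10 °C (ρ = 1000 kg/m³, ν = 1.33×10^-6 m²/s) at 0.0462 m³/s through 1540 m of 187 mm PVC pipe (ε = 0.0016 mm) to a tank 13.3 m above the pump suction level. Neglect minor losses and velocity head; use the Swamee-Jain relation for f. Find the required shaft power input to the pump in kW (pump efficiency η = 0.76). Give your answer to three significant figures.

P_shaft ≈ 18.6 kW

V = 4Q/(πD²) = 1.682 m/s; Re = 2.37×10^5; ε/D = 8.56×10^-6; f = 0.01512
h_f = f(L/D)V²/2g = 17.96 m
Total head H = z + h_f = 13.3 + 17.96 = 31.26 m
P_hyd = ρgQH = 1000·9.81·0.0462·31.26 = 14.17 kW
P_shaft = P_hyd/η = 14.17/0.76 = 18.64 kW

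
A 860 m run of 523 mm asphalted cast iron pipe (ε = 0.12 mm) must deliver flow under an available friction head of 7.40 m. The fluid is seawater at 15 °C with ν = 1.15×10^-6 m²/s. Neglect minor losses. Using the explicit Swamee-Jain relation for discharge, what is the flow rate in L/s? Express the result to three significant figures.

Swamee-Jain (Type II): Q = -0.965·√(gD⁵h_f/L)·ln[ε/(3.7D) + √(3.17ν²L/(gD³h_f))]
√(gD⁵h_f/L) = √(9.81·0.523⁵·7.40/860) = 0.05747
ε/(3.7D) = 6.20×10^-5; √(3.17ν²L/(gD³h_f)) = 1.86×10^-5
Q = -0.965·0.05747·ln(8.064×10^-5) = 0.5227 m³/s
Check: V = 2.43 m/s, Re = 1.11×10^6, f = 0.01501, h_f = 7.45 m ≈ 7.40 m ✓

Q ≈ 523 L/s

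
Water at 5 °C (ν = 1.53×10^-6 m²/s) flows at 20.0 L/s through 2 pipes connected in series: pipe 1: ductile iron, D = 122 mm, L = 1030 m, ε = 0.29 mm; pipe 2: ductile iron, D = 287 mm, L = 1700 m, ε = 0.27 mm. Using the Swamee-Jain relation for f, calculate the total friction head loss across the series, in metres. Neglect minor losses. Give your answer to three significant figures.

Pipe 1: V = 1.711 m/s, Re = 1.36×10^5, ε/D = 0.00238, f = 0.02588, h_1 = f(L/D)V²/2g = 32.60 m
Pipe 2: V = 0.3092 m/s, Re = 5.80×10^4, ε/D = 9.41×10^-4, f = 0.02354, h_2 = f(L/D)V²/2g = 0.6791 m
Series → Q common, losses add: H = Σh = 33.28 m

H ≈ 33.3 m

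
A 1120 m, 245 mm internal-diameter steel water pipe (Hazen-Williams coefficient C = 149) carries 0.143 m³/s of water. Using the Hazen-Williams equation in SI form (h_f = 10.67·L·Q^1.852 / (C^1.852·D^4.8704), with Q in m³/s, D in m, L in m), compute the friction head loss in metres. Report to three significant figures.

h_f = 10.67·1120·0.143^1.852 / (149^1.852·0.245^4.8704) = 29.06 m

h_f ≈ 29.1 m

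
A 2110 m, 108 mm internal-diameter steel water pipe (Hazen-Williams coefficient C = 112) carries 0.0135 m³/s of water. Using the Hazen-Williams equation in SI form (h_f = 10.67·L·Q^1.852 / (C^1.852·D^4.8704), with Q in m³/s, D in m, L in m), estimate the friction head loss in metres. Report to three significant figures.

h_f ≈ 63.4 m

h_f = 10.67·2110·0.0135^1.852 / (112^1.852·0.108^4.8704) = 63.43 m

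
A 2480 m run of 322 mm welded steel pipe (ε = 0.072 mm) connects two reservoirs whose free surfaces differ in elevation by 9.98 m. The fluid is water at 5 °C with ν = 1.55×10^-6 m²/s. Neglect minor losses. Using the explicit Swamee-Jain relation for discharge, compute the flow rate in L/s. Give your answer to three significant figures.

Swamee-Jain (Type II): Q = -0.965·√(gD⁵h_f/L)·ln[ε/(3.7D) + √(3.17ν²L/(gD³h_f))]
√(gD⁵h_f/L) = √(9.81·0.322⁵·9.98/2480) = 0.01169
ε/(3.7D) = 6.04×10^-5; √(3.17ν²L/(gD³h_f)) = 7.60×10^-5
Q = -0.965·0.01169·ln(1.364×10^-4) = 0.1004 m³/s
Check: V = 1.23 m/s, Re = 2.56×10^5, f = 0.01679, h_f = 10.0 m ≈ 9.98 m ✓

Q ≈ 100 L/s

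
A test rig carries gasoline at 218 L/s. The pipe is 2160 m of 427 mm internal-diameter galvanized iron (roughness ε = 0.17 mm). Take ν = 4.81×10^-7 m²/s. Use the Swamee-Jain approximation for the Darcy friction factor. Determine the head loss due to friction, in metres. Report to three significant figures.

V = 4Q/(πD²) = 4·0.218/(π·0.427²) = 1.522 m/s
Re = VD/ν = 1.522·0.427/4.81×10^-7 = 1.35×10^6 → turbulent
ε/D = 0.17/427 = 3.98×10^-4
Swamee-Jain: f = 0.01641
h_f = f(L/D)V²/(2g) = 0.01641·(2160/0.427)·1.522²/(2·9.81) = 9.806 m

h_f ≈ 9.81 m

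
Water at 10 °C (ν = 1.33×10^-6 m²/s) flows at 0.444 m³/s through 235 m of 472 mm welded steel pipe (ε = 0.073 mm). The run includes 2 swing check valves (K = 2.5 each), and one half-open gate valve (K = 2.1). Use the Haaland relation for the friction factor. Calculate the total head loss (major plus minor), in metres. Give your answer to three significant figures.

V = 4Q/(πD²) = 2.538 m/s; V²/2g = 0.3282 m
Re = 9.01×10^5, ε/D = 1.55×10^-4 → f = 0.01416 (Haaland)
Major: h_f = f(L/D)·V²/2g = 0.01416·497.9·0.3282 = 2.314 m
Minor: ΣK = 7.10; h_m = ΣK·V²/2g = 2.330 m
Total H_L = 2.314 + 2.330 = 4.644 m

H_L ≈ 4.64 m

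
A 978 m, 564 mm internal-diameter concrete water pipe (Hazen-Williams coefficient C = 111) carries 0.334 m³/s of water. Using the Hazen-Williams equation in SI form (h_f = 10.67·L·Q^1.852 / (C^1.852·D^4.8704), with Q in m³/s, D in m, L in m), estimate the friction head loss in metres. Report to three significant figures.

h_f ≈ 3.63 m

h_f = 10.67·978·0.334^1.852 / (111^1.852·0.564^4.8704) = 3.630 m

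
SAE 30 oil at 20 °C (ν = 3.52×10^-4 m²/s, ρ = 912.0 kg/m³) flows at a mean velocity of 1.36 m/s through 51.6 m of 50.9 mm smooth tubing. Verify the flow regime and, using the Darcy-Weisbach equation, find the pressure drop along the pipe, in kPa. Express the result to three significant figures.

Δp ≈ 278 kPa

Re = VD/ν = 1.36·0.05090/3.52×10^-4 = 197 → laminar (Re < 2300)
f = 64/Re = 0.3254
h_f = f(L/D)V²/(2g) = 0.3254·(51.6/0.05090)·1.36²/(2·9.81) = 31.10 m
Δp = ρg·h_f = 912.0·9.81·31.10 = 278.3 kPa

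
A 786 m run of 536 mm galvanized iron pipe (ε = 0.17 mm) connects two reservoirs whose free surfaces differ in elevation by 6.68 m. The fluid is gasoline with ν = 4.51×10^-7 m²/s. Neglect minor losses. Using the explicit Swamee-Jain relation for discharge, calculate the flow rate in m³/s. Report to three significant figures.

Q ≈ 0.544 m³/s

Swamee-Jain (Type II): Q = -0.965·√(gD⁵h_f/L)·ln[ε/(3.7D) + √(3.17ν²L/(gD³h_f))]
√(gD⁵h_f/L) = √(9.81·0.536⁵·6.68/786) = 0.06073
ε/(3.7D) = 8.57×10^-5; √(3.17ν²L/(gD³h_f)) = 7.09×10^-6
Q = -0.965·0.06073·ln(9.281×10^-5) = 0.5442 m³/s
Check: V = 2.41 m/s, Re = 2.87×10^6, f = 0.01544, h_f = 6.71 m ≈ 6.68 m ✓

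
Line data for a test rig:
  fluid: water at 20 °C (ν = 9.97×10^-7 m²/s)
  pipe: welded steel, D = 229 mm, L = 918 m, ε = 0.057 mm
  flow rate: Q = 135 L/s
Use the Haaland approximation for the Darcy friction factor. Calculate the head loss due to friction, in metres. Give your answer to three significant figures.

h_f ≈ 33.6 m

V = 4Q/(πD²) = 4·0.135/(π·0.229²) = 3.278 m/s
Re = VD/ν = 3.278·0.229/9.97×10^-7 = 7.53×10^5 → turbulent
ε/D = 0.057/229 = 2.49×10^-4
Haaland: f = 0.01533
h_f = f(L/D)V²/(2g) = 0.01533·(918/0.229)·3.278²/(2·9.81) = 33.64 m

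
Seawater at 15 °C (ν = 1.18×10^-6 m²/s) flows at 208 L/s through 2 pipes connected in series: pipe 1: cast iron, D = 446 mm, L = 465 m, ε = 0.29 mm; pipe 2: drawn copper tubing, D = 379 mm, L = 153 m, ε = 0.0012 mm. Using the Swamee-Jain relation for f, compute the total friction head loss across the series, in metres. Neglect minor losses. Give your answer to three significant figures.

Pipe 1: V = 1.331 m/s, Re = 5.03×10^5, ε/D = 6.50×10^-4, f = 0.01865, h_1 = f(L/D)V²/2g = 1.757 m
Pipe 2: V = 1.844 m/s, Re = 5.92×10^5, ε/D = 3.17×10^-6, f = 0.01276, h_2 = f(L/D)V²/2g = 0.8925 m
Series → Q common, losses add: H = Σh = 2.649 m

H ≈ 2.65 m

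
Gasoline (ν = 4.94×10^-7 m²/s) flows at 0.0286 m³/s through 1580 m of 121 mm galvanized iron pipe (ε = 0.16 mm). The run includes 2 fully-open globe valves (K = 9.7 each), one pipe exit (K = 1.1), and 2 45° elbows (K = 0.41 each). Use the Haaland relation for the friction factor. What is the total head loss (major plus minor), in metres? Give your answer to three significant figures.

H_L ≈ 95.0 m

V = 4Q/(πD²) = 2.487 m/s; V²/2g = 0.3153 m
Re = 6.09×10^5, ε/D = 0.00132 → f = 0.02144 (Haaland)
Major: h_f = f(L/D)·V²/2g = 0.02144·13058·0.3153 = 88.26 m
Minor: ΣK = 21.3; h_m = ΣK·V²/2g = 6.722 m
Total H_L = 88.26 + 6.722 = 94.99 m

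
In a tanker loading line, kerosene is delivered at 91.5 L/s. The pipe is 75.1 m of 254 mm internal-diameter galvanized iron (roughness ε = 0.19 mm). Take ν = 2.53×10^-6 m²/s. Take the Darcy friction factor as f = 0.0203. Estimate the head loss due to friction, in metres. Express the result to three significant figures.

V = 4Q/(πD²) = 4·0.0915/(π·0.254²) = 1.806 m/s
h_f = f(L/D)V²/(2g) = 0.02030·(75.1/0.254)·1.806²/(2·9.81) = 0.9975 m

h_f ≈ 0.998 m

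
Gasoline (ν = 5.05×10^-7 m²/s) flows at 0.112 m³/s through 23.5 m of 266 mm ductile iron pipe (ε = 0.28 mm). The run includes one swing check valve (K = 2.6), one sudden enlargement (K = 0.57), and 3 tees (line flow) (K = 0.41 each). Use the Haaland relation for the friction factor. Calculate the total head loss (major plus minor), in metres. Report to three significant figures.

V = 4Q/(πD²) = 2.015 m/s; V²/2g = 0.2070 m
Re = 1.06×10^6, ε/D = 0.00105 → f = 0.02016 (Haaland)
Major: h_f = f(L/D)·V²/2g = 0.02016·88.35·0.2070 = 0.3688 m
Minor: ΣK = 4.40; h_m = ΣK·V²/2g = 0.9109 m
Total H_L = 0.3688 + 0.9109 = 1.280 m

H_L ≈ 1.28 m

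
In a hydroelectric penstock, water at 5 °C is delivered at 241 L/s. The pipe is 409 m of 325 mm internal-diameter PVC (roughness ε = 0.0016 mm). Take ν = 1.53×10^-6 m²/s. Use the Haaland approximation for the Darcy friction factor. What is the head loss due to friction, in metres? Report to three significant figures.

V = 4Q/(πD²) = 4·0.241/(π·0.325²) = 2.905 m/s
Re = VD/ν = 2.905·0.325/1.53×10^-6 = 6.17×10^5 → turbulent
ε/D = 0.0016/325 = 4.92×10^-6
Haaland: f = 0.01265
h_f = f(L/D)V²/(2g) = 0.01265·(409/0.325)·2.905²/(2·9.81) = 6.846 m

h_f ≈ 6.85 m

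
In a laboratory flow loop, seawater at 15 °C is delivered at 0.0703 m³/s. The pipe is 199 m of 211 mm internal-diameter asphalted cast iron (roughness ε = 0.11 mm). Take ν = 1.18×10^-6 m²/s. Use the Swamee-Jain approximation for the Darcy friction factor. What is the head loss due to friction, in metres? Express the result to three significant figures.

V = 4Q/(πD²) = 4·0.0703/(π·0.211²) = 2.010 m/s
Re = VD/ν = 2.010·0.211/1.18×10^-6 = 3.60×10^5 → turbulent
ε/D = 0.11/211 = 5.21×10^-4
Swamee-Jain: f = 0.01823
h_f = f(L/D)V²/(2g) = 0.01823·(199/0.211)·2.010²/(2·9.81) = 3.543 m

h_f ≈ 3.54 m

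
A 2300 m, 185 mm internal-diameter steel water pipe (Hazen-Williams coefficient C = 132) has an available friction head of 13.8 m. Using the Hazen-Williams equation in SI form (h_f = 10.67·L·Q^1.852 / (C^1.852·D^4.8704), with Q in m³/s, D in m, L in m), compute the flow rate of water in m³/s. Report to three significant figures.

Rearranging: Q = [h_f·C^1.852·D^4.8704 / (10.67·L)]^(1/1.852)
Q = [13.8·132^1.852·0.185^4.8704 / (10.67·2300)]^0.540 = 0.02745 m³/s

Q ≈ 0.0274 m³/s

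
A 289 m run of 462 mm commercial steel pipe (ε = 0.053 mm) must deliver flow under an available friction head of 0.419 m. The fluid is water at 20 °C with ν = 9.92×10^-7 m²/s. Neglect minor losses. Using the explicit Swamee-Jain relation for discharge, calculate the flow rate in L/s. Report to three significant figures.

Q ≈ 158 L/s

Swamee-Jain (Type II): Q = -0.965·√(gD⁵h_f/L)·ln[ε/(3.7D) + √(3.17ν²L/(gD³h_f))]
√(gD⁵h_f/L) = √(9.81·0.462⁵·0.419/289) = 0.01730
ε/(3.7D) = 3.10×10^-5; √(3.17ν²L/(gD³h_f)) = 4.72×10^-5
Q = -0.965·0.01730·ln(7.817×10^-5) = 0.1579 m³/s
Check: V = 0.942 m/s, Re = 4.39×10^5, f = 0.01485, h_f = 0.420 m ≈ 0.419 m ✓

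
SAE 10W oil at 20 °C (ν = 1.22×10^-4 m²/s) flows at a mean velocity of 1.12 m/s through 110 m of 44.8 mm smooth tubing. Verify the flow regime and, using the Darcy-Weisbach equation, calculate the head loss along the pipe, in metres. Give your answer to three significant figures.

h_f ≈ 24.4 m

Re = VD/ν = 1.12·0.04480/1.22×10^-4 = 411 → laminar (Re < 2300)
f = 64/Re = 0.1556
h_f = f(L/D)V²/(2g) = 0.1556·(110/0.04480)·1.12²/(2·9.81) = 24.43 m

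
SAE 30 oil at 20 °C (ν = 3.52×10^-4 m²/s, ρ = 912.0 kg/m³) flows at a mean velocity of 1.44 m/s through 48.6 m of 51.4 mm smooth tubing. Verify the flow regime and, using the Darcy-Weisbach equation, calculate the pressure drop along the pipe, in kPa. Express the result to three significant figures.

Re = VD/ν = 1.44·0.05140/3.52×10^-4 = 210 → laminar (Re < 2300)
f = 64/Re = 0.3044
h_f = f(L/D)V²/(2g) = 0.3044·(48.6/0.05140)·1.44²/(2·9.81) = 30.42 m
Δp = ρg·h_f = 912.0·9.81·30.42 = 272.1 kPa

Δp ≈ 272 kPa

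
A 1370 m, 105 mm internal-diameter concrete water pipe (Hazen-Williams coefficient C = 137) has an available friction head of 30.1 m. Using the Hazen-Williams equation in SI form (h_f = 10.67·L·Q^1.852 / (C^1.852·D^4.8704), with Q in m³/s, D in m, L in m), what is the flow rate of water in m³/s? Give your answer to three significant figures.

Q ≈ 0.0129 m³/s

Rearranging: Q = [h_f·C^1.852·D^4.8704 / (10.67·L)]^(1/1.852)
Q = [30.1·137^1.852·0.105^4.8704 / (10.67·1370)]^0.540 = 0.01295 m³/s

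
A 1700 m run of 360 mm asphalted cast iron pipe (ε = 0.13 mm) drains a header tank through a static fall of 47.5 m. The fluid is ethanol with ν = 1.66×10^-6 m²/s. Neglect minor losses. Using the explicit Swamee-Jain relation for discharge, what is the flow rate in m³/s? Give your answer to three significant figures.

Q ≈ 0.353 m³/s

Swamee-Jain (Type II): Q = -0.965·√(gD⁵h_f/L)·ln[ε/(3.7D) + √(3.17ν²L/(gD³h_f))]
√(gD⁵h_f/L) = √(9.81·0.360⁵·47.5/1700) = 0.04071
ε/(3.7D) = 9.76×10^-5; √(3.17ν²L/(gD³h_f)) = 2.61×10^-5
Q = -0.965·0.04071·ln(1.237×10^-4) = 0.3535 m³/s
Check: V = 3.47 m/s, Re = 7.53×10^5, f = 0.01647, h_f = 47.8 m ≈ 47.5 m ✓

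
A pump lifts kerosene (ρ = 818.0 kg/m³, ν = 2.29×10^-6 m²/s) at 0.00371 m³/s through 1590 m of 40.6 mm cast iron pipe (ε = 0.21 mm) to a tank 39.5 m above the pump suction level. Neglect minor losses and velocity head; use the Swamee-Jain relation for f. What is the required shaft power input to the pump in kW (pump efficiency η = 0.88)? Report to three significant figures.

P_shaft ≈ 19.5 kW

V = 4Q/(πD²) = 2.866 m/s; Re = 5.08×10^4; ε/D = 0.00517; f = 0.03278
h_f = f(L/D)V²/2g = 537.4 m
Total head H = z + h_f = 39.5 + 537.4 = 576.9 m
P_hyd = ρgQH = 818.0·9.81·0.00371·576.9 = 17.17 kW
P_shaft = P_hyd/η = 17.17/0.88 = 19.52 kW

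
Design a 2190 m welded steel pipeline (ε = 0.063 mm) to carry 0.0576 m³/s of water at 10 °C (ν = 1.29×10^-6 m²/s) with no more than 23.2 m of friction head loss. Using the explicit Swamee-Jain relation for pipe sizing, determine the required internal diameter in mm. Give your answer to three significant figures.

Swamee-Jain (Type III): D = 0.66·[ε^1.25·(LQ²/(gh_f))^4.75 + ν·Q^9.4·(L/(gh_f))^5.2]^0.04
LQ²/(gh_f) = 0.03193; L/(gh_f) = 9.622
Term 1 = ε^1.25·(…)^4.75 = 4.40×10^-13; Term 2 = ν·Q^9.4·(…)^5.2 = 3.73×10^-13
D = 0.66·(4.40×10^-13 + 3.73×10^-13)^0.04 = 0.2167 m = 217 mm
Check: V = 1.56 m/s, Re = 2.62×10^5, f = 0.01722, h_f = 21.6 m ≈ 23.2 m ✓

D ≈ 217 mm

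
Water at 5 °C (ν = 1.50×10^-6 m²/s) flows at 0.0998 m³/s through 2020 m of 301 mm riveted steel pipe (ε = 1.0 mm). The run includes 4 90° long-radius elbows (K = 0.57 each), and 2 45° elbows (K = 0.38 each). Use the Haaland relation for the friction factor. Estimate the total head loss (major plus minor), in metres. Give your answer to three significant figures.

V = 4Q/(πD²) = 1.403 m/s; V²/2g = 0.1003 m
Re = 2.81×10^5, ε/D = 0.00332 → f = 0.02739 (Haaland)
Major: h_f = f(L/D)·V²/2g = 0.02739·6711·0.1003 = 18.43 m
Minor: ΣK = 3.04; h_m = ΣK·V²/2g = 0.3048 m
Total H_L = 18.43 + 0.3048 = 18.73 m

H_L ≈ 18.7 m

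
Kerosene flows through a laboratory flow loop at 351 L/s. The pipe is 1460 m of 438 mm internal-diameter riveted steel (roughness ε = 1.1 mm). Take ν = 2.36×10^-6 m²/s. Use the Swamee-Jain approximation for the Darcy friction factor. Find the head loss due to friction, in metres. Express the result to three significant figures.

V = 4Q/(πD²) = 4·0.351/(π·0.438²) = 2.330 m/s
Re = VD/ν = 2.330·0.438/2.36×10^-6 = 4.32×10^5 → turbulent
ε/D = 1.1/438 = 0.00251
Swamee-Jain: f = 0.02538
h_f = f(L/D)V²/(2g) = 0.02538·(1460/0.438)·2.330²/(2·9.81) = 23.40 m

h_f ≈ 23.4 m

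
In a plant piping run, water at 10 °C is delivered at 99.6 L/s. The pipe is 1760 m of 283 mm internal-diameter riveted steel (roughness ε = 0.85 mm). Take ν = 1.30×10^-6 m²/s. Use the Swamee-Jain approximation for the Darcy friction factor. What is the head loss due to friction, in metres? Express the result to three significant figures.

h_f ≈ 21.2 m

V = 4Q/(πD²) = 4·0.0996/(π·0.283²) = 1.583 m/s
Re = VD/ν = 1.583·0.283/1.30×10^-6 = 3.45×10^5 → turbulent
ε/D = 0.85/283 = 0.00300
Swamee-Jain: f = 0.02670
h_f = f(L/D)V²/(2g) = 0.02670·(1760/0.283)·1.583²/(2·9.81) = 21.22 m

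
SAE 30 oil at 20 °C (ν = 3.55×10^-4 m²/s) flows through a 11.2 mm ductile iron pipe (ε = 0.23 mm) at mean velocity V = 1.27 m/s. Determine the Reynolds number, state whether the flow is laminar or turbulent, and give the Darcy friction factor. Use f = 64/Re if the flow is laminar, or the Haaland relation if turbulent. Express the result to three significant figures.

Re = VD/ν = 1.270·0.0112/3.55×10^-4 = 40.1
Re < 2300 → laminar → f = 64/Re = 1.597

Re ≈ 40.1; laminar; f = 64/Re ≈ 1.60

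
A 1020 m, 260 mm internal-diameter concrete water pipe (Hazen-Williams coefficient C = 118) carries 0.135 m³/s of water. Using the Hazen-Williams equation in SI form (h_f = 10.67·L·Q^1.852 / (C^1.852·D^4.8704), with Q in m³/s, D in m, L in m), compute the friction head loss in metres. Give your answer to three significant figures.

h_f = 10.67·1020·0.135^1.852 / (118^1.852·0.260^4.8704) = 27.44 m

h_f ≈ 27.4 m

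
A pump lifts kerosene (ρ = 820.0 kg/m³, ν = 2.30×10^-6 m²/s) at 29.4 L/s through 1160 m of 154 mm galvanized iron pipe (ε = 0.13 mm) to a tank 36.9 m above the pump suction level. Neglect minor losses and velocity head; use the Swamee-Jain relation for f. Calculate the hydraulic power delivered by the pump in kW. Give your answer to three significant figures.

P_hyd ≈ 13.6 kW

V = 4Q/(πD²) = 1.578 m/s; Re = 1.06×10^5; ε/D = 8.44×10^-4; f = 0.02166
h_f = f(L/D)V²/2g = 20.72 m
Total head H = z + h_f = 36.9 + 20.72 = 57.62 m
P_hyd = ρgQH = 820.0·9.81·0.0294·57.62 = 13.63 kW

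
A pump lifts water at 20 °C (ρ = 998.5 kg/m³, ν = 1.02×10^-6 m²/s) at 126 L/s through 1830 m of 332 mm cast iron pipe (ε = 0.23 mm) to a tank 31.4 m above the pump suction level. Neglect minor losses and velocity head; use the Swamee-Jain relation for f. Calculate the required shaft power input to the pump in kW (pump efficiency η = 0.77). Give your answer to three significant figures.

P_shaft ≈ 68.4 kW

V = 4Q/(πD²) = 1.455 m/s; Re = 4.74×10^5; ε/D = 6.93×10^-4; f = 0.01893
h_f = f(L/D)V²/2g = 11.26 m
Total head H = z + h_f = 31.4 + 11.26 = 42.66 m
P_hyd = ρgQH = 998.5·9.81·0.126·42.66 = 52.66 kW
P_shaft = P_hyd/η = 52.66/0.77 = 68.38 kW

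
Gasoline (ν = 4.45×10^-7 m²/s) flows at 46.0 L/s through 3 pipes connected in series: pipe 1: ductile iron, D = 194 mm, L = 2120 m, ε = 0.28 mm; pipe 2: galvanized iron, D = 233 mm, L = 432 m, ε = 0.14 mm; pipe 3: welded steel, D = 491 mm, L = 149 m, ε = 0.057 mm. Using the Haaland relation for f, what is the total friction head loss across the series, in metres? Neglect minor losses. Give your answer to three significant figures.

Pipe 1: V = 1.556 m/s, Re = 6.78×10^5, ε/D = 0.00144, f = 0.02186, h_1 = f(L/D)V²/2g = 29.48 m
Pipe 2: V = 1.079 m/s, Re = 5.65×10^5, ε/D = 6.01×10^-4, f = 0.01811, h_2 = f(L/D)V²/2g = 1.992 m
Pipe 3: V = 0.2429 m/s, Re = 2.68×10^5, ε/D = 1.16×10^-4, f = 0.01561, h_3 = f(L/D)V²/2g = 0.01425 m
Series → Q common, losses add: H = Σh = 31.49 m

H ≈ 31.5 m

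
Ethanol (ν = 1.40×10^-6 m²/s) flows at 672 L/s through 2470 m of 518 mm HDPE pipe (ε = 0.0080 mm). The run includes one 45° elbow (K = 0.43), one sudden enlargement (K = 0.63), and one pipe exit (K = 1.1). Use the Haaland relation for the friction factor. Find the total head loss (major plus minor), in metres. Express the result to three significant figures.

H_L ≈ 29.8 m

V = 4Q/(πD²) = 3.189 m/s; V²/2g = 0.5183 m
Re = 1.18×10^6, ε/D = 1.54×10^-5 → f = 0.01159 (Haaland)
Major: h_f = f(L/D)·V²/2g = 0.01159·4768·0.5183 = 28.64 m
Minor: ΣK = 2.16; h_m = ΣK·V²/2g = 1.119 m
Total H_L = 28.64 + 1.119 = 29.76 m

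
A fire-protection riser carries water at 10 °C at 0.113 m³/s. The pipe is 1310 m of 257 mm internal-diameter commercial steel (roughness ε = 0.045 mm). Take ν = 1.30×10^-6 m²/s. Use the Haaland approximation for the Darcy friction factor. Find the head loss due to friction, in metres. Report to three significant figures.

h_f ≈ 18.8 m

V = 4Q/(πD²) = 4·0.113/(π·0.257²) = 2.178 m/s
Re = VD/ν = 2.178·0.257/1.30×10^-6 = 4.31×10^5 → turbulent
ε/D = 0.045/257 = 1.75×10^-4
Haaland: f = 0.01526
h_f = f(L/D)V²/(2g) = 0.01526·(1310/0.257)·2.178²/(2·9.81) = 18.82 m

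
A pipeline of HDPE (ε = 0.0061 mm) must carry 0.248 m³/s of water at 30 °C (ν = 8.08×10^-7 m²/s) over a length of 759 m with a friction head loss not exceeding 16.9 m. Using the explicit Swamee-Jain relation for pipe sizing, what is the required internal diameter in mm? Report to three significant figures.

Swamee-Jain (Type III): D = 0.66·[ε^1.25·(LQ²/(gh_f))^4.75 + ν·Q^9.4·(L/(gh_f))^5.2]^0.04
LQ²/(gh_f) = 0.2816; L/(gh_f) = 4.578
Term 1 = ε^1.25·(…)^4.75 = 7.37×10^-10; Term 2 = ν·Q^9.4·(…)^5.2 = 4.48×10^-9
D = 0.66·(7.37×10^-10 + 4.48×10^-9)^0.04 = 0.3078 m = 308 mm
Check: V = 3.33 m/s, Re = 1.27×10^6, f = 0.01169, h_f = 16.3 m ≈ 16.9 m ✓

D ≈ 308 mm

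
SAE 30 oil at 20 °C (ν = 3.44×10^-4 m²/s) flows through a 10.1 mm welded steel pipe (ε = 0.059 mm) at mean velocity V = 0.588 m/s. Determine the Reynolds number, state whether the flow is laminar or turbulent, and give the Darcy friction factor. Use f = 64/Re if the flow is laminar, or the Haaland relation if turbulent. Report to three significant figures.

Re ≈ 17.3; laminar; f = 64/Re ≈ 3.71

Re = VD/ν = 0.5880·0.0101/3.44×10^-4 = 17.3
Re < 2300 → laminar → f = 64/Re = 3.707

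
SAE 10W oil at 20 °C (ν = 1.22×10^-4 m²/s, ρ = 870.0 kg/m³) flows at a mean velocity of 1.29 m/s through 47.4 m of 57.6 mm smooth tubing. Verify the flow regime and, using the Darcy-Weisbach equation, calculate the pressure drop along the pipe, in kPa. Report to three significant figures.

Δp ≈ 62.6 kPa

Re = VD/ν = 1.29·0.05760/1.22×10^-4 = 609 → laminar (Re < 2300)
f = 64/Re = 0.1051
h_f = f(L/D)V²/(2g) = 0.1051·(47.4/0.05760)·1.29²/(2·9.81) = 7.334 m
Δp = ρg·h_f = 870.0·9.81·7.334 = 62.60 kPa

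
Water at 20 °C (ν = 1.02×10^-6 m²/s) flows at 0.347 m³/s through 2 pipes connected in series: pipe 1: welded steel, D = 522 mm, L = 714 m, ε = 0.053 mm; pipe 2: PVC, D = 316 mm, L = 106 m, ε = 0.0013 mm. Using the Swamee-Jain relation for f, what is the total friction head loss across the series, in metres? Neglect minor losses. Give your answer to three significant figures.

Pipe 1: V = 1.621 m/s, Re = 8.30×10^5, ε/D = 1.02×10^-4, f = 0.01375, h_1 = f(L/D)V²/2g = 2.520 m
Pipe 2: V = 4.425 m/s, Re = 1.37×10^6, ε/D = 4.11×10^-6, f = 0.01114, h_2 = f(L/D)V²/2g = 3.729 m
Series → Q common, losses add: H = Σh = 6.249 m

H ≈ 6.25 m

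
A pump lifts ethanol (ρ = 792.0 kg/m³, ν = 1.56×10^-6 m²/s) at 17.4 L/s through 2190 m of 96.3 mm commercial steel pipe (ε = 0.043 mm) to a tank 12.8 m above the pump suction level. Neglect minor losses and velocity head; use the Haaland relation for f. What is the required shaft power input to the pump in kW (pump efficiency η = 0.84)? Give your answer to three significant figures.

V = 4Q/(πD²) = 2.389 m/s; Re = 1.47×10^5; ε/D = 4.47×10^-4; f = 0.01892
h_f = f(L/D)V²/2g = 125.2 m
Total head H = z + h_f = 12.8 + 125.2 = 138.0 m
P_hyd = ρgQH = 792.0·9.81·0.0174·138.0 = 18.65 kW
P_shaft = P_hyd/η = 18.65/0.84 = 22.21 kW

P_shaft ≈ 22.2 kW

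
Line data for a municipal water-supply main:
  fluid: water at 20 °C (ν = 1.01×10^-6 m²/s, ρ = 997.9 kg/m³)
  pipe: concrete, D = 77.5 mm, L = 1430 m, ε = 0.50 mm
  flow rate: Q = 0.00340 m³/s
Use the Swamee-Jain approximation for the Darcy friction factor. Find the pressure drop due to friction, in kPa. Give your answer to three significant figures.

V = 4Q/(πD²) = 4·0.00340/(π·0.0775²) = 0.7208 m/s
Re = VD/ν = 0.7208·0.0775/1.01×10^-6 = 5.53×10^4 → turbulent
ε/D = 0.50/77.5 = 0.00645
Swamee-Jain: f = 0.03461
h_f = f(L/D)V²/(2g) = 0.03461·(1430/0.0775)·0.7208²/(2·9.81) = 16.91 m
Δp = ρg·h_f = 997.9·9.81·16.91 = 165.5 kPa

Δp ≈ 166 kPa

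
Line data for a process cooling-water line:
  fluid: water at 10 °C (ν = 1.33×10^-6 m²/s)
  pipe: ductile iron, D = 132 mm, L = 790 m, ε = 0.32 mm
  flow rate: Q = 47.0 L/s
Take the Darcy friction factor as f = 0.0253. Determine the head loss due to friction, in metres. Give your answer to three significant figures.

V = 4Q/(πD²) = 4·0.0470/(π·0.132²) = 3.434 m/s
h_f = f(L/D)V²/(2g) = 0.02530·(790/0.132)·3.434²/(2·9.81) = 91.03 m

h_f ≈ 91.0 m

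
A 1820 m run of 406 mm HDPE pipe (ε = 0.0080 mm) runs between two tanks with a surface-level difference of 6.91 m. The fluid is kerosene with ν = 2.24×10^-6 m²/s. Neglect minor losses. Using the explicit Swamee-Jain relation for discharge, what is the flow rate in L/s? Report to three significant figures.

Swamee-Jain (Type II): Q = -0.965·√(gD⁵h_f/L)·ln[ε/(3.7D) + √(3.17ν²L/(gD³h_f))]
√(gD⁵h_f/L) = √(9.81·0.406⁵·6.91/1820) = 0.02027
ε/(3.7D) = 5.33×10^-6; √(3.17ν²L/(gD³h_f)) = 7.99×10^-5
Q = -0.965·0.02027·ln(8.521×10^-5) = 0.1833 m³/s
Check: V = 1.42 m/s, Re = 2.57×10^5, f = 0.01501, h_f = 6.88 m ≈ 6.91 m ✓

Q ≈ 183 L/s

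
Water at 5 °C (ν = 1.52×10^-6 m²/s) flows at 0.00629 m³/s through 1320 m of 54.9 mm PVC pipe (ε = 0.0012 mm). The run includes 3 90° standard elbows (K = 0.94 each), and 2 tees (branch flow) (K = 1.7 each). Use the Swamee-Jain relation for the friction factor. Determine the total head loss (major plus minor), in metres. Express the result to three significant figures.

H_L ≈ 159 m

V = 4Q/(πD²) = 2.657 m/s; V²/2g = 0.3599 m
Re = 9.60×10^4, ε/D = 2.19×10^-5 → f = 0.01815 (Swamee-Jain)
Major: h_f = f(L/D)·V²/2g = 0.01815·24044·0.3599 = 157.0 m
Minor: ΣK = 6.22; h_m = ΣK·V²/2g = 2.238 m
Total H_L = 157.0 + 2.238 = 159.3 m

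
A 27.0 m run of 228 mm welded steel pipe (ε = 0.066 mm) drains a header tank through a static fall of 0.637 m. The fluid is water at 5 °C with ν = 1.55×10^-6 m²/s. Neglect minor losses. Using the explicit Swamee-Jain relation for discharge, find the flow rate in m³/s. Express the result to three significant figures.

Q ≈ 0.103 m³/s

Swamee-Jain (Type II): Q = -0.965·√(gD⁵h_f/L)·ln[ε/(3.7D) + √(3.17ν²L/(gD³h_f))]
√(gD⁵h_f/L) = √(9.81·0.228⁵·0.637/27.0) = 0.01194
ε/(3.7D) = 7.82×10^-5; √(3.17ν²L/(gD³h_f)) = 5.27×10^-5
Q = -0.965·0.01194·ln(1.309×10^-4) = 0.1030 m³/s
Check: V = 2.52 m/s, Re = 3.71×10^5, f = 0.01667, h_f = 0.641 m ≈ 0.637 m ✓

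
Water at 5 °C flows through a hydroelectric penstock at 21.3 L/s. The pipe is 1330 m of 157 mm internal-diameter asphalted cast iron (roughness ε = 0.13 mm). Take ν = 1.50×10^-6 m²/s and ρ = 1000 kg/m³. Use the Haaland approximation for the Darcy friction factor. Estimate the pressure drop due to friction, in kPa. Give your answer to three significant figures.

V = 4Q/(πD²) = 4·0.0213/(π·0.157²) = 1.100 m/s
Re = VD/ν = 1.100·0.157/1.50×10^-6 = 1.15×10^5 → turbulent
ε/D = 0.13/157 = 8.28×10^-4
Haaland: f = 0.02107
h_f = f(L/D)V²/(2g) = 0.02107·(1330/0.157)·1.100²/(2·9.81) = 11.01 m
Δp = ρg·h_f = 1000·9.81·11.01 = 108.0 kPa

Δp ≈ 108 kPa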